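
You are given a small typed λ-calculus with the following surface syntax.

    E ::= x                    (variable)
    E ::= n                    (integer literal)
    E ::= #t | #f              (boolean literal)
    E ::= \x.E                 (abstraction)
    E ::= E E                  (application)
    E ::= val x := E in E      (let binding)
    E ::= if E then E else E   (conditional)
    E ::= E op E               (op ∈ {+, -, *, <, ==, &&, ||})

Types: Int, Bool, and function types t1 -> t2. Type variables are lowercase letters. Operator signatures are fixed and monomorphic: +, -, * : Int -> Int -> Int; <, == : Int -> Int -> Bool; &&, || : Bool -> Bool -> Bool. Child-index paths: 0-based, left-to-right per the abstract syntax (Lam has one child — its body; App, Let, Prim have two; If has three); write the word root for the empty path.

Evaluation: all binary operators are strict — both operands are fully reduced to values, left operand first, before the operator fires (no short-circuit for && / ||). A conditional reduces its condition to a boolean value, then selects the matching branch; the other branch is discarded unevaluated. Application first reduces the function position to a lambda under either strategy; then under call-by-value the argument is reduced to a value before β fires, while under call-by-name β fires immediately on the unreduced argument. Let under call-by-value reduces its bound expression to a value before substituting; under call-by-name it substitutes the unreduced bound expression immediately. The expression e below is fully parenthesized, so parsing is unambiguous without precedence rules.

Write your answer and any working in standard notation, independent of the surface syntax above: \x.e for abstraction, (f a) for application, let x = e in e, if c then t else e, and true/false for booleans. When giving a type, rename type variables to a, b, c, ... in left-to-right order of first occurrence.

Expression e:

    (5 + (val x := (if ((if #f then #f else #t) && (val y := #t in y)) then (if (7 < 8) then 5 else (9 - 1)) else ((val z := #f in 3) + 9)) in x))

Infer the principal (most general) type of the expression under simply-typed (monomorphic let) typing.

Derivation:
  unify Int ~ Int
  unify Bool ~ Bool
  unify Bool ~ Bool
  unify Bool ~ Bool
let y : Bool
y : Bool
  unify Bool ~ Bool
  unify Bool ~ Bool
  unify Int ~ Int
  unify Int ~ Int
  unify Bool ~ Bool
  unify Int ~ Int
  unify Int ~ Int
  unify Int ~ Int
let z : Bool
  unify Int ~ Int
  unify Int ~ Int
  unify Int ~ Int
let x : Int
x : Int
  unify Int ~ Int

Answer: Int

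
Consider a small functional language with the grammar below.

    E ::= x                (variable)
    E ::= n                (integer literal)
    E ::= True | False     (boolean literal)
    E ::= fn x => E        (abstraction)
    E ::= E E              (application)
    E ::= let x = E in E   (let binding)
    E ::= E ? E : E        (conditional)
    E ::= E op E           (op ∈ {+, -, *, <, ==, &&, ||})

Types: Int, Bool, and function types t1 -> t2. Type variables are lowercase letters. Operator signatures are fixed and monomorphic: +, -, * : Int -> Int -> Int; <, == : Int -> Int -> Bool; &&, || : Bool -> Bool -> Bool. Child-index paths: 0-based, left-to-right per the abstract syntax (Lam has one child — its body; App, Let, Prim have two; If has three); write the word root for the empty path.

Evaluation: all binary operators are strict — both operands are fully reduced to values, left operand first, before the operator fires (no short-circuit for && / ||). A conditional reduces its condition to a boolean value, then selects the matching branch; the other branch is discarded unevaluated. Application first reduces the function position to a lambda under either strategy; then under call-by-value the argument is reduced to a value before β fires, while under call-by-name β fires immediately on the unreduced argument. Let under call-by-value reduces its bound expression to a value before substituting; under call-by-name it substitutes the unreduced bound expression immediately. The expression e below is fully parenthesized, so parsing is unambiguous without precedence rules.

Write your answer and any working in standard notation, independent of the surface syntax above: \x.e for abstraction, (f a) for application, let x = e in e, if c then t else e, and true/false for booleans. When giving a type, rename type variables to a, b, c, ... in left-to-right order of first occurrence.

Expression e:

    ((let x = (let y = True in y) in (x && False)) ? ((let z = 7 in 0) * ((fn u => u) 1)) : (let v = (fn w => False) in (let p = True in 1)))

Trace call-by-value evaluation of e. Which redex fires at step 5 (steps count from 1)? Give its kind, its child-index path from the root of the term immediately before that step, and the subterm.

Trace:
step 0: (if (let x = (let y = true in y) in (x && false)) then ((let z = 7 in 0) * ((\u.u) 1)) else (let v = (\w.false) in (let p = true in 1)))
step 1: [let@0.0] (if (let x = true in (x && false)) then ((let z = 7 in 0) * ((\u.u) 1)) else (let v = (\w.false) in (let p = true in 1)))
step 2: [let@0] (if (true && false) then ((let z = 7 in 0) * ((\u.u) 1)) else (let v = (\w.false) in (let p = true in 1)))
step 3: [delta@0] (if false then ((let z = 7 in 0) * ((\u.u) 1)) else (let v = (\w.false) in (let p = true in 1)))
step 4: [if@root] (let v = (\w.false) in (let p = true in 1))
step 5: [let@root] (let p = true in 1)

Answer: let at root : (let v = (\w.false) in (let p = true in 1))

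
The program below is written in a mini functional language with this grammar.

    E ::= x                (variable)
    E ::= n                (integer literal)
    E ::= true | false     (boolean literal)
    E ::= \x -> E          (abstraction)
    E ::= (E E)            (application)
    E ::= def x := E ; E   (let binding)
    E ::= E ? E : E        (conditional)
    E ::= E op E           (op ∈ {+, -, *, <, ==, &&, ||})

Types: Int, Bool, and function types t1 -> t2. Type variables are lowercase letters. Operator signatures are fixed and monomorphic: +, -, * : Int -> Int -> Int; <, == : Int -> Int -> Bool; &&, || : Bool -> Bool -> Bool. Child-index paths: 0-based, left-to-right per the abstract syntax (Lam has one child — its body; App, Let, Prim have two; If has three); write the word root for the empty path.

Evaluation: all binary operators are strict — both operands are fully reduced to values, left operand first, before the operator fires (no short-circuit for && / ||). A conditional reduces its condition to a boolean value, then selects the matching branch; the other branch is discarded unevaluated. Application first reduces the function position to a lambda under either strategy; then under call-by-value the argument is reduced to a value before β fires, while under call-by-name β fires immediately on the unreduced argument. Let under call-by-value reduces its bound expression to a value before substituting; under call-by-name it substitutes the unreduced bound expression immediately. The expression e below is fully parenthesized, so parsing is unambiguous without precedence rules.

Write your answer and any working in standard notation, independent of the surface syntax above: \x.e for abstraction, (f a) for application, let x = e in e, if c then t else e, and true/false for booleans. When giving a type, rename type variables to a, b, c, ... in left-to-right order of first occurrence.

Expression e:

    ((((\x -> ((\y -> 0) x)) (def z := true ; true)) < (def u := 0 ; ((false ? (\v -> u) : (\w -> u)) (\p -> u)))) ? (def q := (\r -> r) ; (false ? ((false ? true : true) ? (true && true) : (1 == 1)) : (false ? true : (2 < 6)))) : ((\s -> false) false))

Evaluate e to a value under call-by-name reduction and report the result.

Answer: false

Trace:
step 0: (if (((\x.((\y.0) x)) (let z = true in true)) < (let u = 0 in ((if false then (\v.u) else (\w.u)) (\p.u)))) then (let q = (\r.r) in (if false then (if (if false then true else true) then (true && true) else (1 == 1)) else (if false then true else (2 < 6)))) else ((\s.false) false))
step 1: [beta@0.0] (if (((\y.0) (let z = true in true)) < (let u = 0 in ((if false then (\v.u) else (\w.u)) (\p.u)))) then (let q = (\r.r) in (if false then (if (if false then true else true) then (true && true) else (1 == 1)) else (if false then true else (2 < 6)))) else ((\s.false) false))
step 2: [beta@0.0] (if (0 < (let u = 0 in ((if false then (\v.u) else (\w.u)) (\p.u)))) then (let q = (\r.r) in (if false then (if (if false then true else true) then (true && true) else (1 == 1)) else (if false then true else (2 < 6)))) else ((\s.false) false))
step 3: [let@0.1] (if (0 < ((if false then (\v.0) else (\w.0)) (\p.0))) then (let q = (\r.r) in (if false then (if (if false then true else true) then (true && true) else (1 == 1)) else (if false then true else (2 < 6)))) else ((\s.false) false))
step 4: [if@0.1.0] (if (0 < ((\w.0) (\p.0))) then (let q = (\r.r) in (if false then (if (if false then true else true) then (true && true) else (1 == 1)) else (if false then true else (2 < 6)))) else ((\s.false) false))
step 5: [beta@0.1] (if (0 < 0) then (let q = (\r.r) in (if false then (if (if false then true else true) then (true && true) else (1 == 1)) else (if false then true else (2 < 6)))) else ((\s.false) false))
step 6: [delta@0] (if false then (let q = (\r.r) in (if false then (if (if false then true else true) then (true && true) else (1 == 1)) else (if false then true else (2 < 6)))) else ((\s.false) false))
step 7: [if@root] ((\s.false) false)
step 8: [beta@root] false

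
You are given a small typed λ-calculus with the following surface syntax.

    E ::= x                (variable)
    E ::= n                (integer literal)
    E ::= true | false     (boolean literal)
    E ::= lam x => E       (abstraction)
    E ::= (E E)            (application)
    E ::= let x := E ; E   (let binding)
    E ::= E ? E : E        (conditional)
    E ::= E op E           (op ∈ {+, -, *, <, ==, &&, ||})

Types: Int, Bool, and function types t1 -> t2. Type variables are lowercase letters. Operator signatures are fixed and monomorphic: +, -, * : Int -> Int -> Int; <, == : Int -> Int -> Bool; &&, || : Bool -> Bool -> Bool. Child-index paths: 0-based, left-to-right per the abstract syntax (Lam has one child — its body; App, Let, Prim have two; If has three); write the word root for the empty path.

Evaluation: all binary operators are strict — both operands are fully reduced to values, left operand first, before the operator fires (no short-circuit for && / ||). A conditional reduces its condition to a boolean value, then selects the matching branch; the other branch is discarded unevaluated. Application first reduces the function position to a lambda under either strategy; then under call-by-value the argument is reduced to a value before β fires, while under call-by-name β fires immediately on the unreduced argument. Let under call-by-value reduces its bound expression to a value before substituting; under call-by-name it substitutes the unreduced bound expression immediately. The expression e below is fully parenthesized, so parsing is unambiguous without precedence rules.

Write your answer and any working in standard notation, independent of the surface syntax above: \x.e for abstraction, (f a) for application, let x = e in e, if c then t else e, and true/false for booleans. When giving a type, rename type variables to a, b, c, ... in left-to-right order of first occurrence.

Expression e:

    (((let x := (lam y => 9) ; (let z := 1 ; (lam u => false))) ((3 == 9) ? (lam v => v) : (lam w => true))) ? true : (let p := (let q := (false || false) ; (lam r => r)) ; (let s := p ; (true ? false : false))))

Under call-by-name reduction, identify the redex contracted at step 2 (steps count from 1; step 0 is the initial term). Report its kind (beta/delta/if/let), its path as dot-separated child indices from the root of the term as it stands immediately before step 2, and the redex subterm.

Trace:
step 0: (if ((let x = (\y.9) in (let z = 1 in (\u.false))) (if (3 == 9) then (\v.v) else (\w.true))) then true else (let p = (let q = (false || false) in (\r.r)) in (let s = p in (if true then false else false))))
step 1: [let@0.0] (if ((let z = 1 in (\u.false)) (if (3 == 9) then (\v.v) else (\w.true))) then true else (let p = (let q = (false || false) in (\r.r)) in (let s = p in (if true then false else false))))
step 2: [let@0.0] (if ((\u.false) (if (3 == 9) then (\v.v) else (\w.true))) then true else (let p = (let q = (false || false) in (\r.r)) in (let s = p in (if true then false else false))))

Answer: let at 0.0 : (let z = 1 in (\u.false))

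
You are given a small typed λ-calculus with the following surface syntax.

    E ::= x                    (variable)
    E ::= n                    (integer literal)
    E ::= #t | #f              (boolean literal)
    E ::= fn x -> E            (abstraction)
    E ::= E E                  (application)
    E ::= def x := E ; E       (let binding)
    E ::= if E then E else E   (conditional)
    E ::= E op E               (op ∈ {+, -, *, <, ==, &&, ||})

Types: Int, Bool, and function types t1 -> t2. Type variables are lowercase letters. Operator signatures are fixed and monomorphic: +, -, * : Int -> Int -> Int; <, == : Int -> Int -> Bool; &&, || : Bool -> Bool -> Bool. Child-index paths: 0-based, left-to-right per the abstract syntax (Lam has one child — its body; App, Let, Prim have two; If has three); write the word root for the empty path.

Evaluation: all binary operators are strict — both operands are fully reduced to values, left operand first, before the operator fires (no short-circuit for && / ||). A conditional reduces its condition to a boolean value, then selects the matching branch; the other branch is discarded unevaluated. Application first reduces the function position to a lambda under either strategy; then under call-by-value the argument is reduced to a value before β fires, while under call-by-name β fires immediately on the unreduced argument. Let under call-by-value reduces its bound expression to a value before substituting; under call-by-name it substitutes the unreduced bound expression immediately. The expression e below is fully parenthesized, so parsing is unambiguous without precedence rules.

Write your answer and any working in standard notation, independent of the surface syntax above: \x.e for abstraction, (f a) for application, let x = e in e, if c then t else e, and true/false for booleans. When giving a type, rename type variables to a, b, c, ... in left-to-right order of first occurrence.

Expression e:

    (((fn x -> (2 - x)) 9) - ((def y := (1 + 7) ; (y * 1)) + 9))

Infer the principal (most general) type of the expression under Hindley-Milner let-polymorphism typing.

Derivation:
  unify Int ~ Int
x : a
  unify a ~ Int
\x._ : Int -> Int
  unify Int -> Int ~ Int -> b
  unify Int ~ Int
  unify Int ~ b
_ _ : Int
  unify Int ~ Int
  unify Int ~ Int
  unify Int ~ Int
let y : Int
y : Int
  unify Int ~ Int
  unify Int ~ Int
  unify Int ~ Int
  unify Int ~ Int
  unify Int ~ Int

Answer: Int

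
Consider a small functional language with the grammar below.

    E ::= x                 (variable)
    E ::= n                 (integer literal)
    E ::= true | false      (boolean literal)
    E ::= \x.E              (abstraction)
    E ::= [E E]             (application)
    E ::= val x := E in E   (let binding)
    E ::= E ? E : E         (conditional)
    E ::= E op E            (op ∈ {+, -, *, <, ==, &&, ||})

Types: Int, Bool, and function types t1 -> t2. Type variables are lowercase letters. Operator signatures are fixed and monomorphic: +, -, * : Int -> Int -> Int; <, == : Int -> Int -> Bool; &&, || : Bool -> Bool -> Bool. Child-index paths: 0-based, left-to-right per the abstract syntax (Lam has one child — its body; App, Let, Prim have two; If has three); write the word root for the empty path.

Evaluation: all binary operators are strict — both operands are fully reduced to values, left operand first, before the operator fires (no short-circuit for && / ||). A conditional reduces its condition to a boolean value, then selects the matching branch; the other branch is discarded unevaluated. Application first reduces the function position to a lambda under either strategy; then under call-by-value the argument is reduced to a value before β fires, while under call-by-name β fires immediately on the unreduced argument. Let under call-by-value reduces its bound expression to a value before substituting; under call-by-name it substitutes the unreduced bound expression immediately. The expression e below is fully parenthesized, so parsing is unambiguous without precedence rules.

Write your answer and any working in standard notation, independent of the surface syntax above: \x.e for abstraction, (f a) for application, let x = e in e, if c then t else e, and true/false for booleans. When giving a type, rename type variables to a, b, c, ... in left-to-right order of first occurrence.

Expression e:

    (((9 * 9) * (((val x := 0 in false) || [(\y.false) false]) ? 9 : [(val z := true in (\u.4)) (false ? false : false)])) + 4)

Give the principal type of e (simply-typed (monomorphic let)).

Derivation:
  unify Int ~ Int
  unify Int ~ Int
  unify Int ~ Int
let x : Int
  unify Bool ~ Bool
\y._ : a -> Bool
  unify a -> Bool ~ Bool -> b
  unify a ~ Bool
  unify Bool ~ b
_ _ : Bool
  unify Bool ~ Bool
  unify Bool ~ Bool
let z : Bool
\u._ : c -> Int
  unify Bool ~ Bool
  unify Bool ~ Bool
  unify c -> Int ~ Bool -> d
  unify c ~ Bool
  unify Int ~ d
_ _ : Int
  unify Int ~ Int
  unify Int ~ Int
  unify Int ~ Int
  unify Int ~ Int

Answer: Int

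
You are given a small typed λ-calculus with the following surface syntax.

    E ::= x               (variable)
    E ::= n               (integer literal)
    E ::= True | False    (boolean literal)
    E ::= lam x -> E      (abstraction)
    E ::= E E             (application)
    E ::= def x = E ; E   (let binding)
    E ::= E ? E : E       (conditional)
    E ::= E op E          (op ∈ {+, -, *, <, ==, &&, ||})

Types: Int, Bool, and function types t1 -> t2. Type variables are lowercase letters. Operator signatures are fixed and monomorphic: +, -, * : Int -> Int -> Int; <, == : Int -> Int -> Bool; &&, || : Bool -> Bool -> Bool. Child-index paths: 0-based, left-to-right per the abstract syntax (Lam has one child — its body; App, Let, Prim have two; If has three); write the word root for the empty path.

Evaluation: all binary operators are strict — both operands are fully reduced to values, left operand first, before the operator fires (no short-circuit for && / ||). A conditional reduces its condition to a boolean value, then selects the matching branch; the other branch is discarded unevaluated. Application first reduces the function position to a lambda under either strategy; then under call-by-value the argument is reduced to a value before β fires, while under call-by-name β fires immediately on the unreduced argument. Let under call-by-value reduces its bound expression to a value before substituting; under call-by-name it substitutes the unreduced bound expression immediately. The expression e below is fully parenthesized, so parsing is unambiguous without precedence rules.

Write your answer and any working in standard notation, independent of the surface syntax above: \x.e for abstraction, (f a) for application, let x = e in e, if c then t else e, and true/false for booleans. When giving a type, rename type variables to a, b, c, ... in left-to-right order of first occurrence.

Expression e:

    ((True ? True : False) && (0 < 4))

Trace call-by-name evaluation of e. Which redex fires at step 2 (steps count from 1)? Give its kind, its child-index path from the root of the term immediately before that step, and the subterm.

Answer: delta at 1 : (0 < 4)

Trace:
step 0: ((if true then true else false) && (0 < 4))
step 1: [if@0] (true && (0 < 4))
step 2: [delta@1] (true && true)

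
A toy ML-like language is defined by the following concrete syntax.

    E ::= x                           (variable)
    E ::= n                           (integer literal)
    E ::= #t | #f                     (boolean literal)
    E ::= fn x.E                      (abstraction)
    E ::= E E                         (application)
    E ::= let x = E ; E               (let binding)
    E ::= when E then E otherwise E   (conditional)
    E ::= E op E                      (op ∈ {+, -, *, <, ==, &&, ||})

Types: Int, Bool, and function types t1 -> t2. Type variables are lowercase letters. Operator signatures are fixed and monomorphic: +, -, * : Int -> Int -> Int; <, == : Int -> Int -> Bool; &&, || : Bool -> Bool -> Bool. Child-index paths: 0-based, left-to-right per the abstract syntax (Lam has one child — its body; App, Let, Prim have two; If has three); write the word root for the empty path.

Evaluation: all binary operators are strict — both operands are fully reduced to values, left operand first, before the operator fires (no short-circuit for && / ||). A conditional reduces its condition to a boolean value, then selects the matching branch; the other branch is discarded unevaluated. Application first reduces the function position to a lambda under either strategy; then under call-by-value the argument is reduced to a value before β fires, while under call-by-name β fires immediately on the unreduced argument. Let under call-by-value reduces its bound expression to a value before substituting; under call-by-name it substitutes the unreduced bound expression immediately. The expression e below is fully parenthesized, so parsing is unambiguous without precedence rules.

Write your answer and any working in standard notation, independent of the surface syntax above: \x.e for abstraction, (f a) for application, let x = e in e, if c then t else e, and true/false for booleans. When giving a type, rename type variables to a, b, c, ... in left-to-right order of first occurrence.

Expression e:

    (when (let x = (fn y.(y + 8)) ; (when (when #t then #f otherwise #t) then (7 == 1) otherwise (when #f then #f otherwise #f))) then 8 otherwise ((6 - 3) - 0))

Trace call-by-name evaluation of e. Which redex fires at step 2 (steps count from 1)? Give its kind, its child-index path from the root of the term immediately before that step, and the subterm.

Working:
step 0: (if (let x = (\y.(y + 8)) in (if (if true then false else true) then (7 == 1) else (if false then false else false))) then 8 else ((6 - 3) - 0))
step 1: [let@0] (if (if (if true then false else true) then (7 == 1) else (if false then false else false)) then 8 else ((6 - 3) - 0))
step 2: [if@0.0] (if (if false then (7 == 1) else (if false then false else false)) then 8 else ((6 - 3) - 0))

Answer: if at 0.0 : (if true then false else true)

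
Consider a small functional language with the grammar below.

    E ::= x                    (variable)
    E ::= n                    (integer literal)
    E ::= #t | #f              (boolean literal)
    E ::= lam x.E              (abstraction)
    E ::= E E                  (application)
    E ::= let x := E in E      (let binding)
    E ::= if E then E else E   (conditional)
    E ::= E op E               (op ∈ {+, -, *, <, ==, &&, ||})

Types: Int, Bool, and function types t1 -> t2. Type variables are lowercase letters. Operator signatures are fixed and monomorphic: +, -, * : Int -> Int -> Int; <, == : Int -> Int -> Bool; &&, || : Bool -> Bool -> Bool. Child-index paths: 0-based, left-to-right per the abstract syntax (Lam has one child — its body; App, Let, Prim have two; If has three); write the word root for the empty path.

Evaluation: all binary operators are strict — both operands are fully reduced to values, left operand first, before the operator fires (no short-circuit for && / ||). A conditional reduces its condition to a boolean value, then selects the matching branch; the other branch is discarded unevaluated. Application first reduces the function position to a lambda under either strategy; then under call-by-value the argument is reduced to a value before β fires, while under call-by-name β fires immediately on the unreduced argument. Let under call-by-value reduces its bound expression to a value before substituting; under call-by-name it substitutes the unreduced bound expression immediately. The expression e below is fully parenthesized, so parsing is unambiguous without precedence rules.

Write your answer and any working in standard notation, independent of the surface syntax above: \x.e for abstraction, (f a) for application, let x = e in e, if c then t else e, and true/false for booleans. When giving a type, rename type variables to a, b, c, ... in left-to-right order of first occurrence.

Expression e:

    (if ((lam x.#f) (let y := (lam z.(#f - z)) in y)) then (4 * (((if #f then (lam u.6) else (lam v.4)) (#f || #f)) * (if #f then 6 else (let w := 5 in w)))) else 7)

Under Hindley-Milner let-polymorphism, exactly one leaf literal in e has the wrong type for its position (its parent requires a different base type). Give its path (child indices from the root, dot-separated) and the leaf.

Answer: 0.1.0.0.0 : false

Trace:
\x._ : a -> Bool
  unify Bool ~ Int
  FAIL: mismatch Bool ~ Int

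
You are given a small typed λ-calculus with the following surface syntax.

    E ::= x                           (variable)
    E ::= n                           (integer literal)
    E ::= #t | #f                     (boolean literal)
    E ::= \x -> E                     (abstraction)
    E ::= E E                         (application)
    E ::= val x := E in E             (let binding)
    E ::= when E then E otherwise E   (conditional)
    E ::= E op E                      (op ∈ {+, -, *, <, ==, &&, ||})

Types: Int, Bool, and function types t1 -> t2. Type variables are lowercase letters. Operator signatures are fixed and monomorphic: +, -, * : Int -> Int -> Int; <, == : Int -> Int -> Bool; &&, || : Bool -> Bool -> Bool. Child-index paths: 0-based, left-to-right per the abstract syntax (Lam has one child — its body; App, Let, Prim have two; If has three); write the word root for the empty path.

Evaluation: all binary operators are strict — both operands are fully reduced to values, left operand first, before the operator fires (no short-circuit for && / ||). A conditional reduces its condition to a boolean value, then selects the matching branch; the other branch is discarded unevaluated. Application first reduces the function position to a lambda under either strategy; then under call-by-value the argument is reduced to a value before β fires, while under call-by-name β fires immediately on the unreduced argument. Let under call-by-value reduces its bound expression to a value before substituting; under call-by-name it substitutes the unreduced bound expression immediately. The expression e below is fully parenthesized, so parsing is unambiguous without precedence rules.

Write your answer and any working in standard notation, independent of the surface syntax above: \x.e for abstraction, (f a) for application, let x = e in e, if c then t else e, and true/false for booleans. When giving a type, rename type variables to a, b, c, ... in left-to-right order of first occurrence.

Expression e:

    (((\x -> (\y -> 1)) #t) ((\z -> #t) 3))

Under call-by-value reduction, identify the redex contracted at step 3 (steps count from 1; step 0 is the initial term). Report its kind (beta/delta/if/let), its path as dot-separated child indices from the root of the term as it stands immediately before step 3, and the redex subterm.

Answer: beta at root : ((\y.1) true)

Trace:
step 0: (((\x.(\y.1)) true) ((\z.true) 3))
step 1: [beta@0] ((\y.1) ((\z.true) 3))
step 2: [beta@1] ((\y.1) true)
step 3: [beta@root] 1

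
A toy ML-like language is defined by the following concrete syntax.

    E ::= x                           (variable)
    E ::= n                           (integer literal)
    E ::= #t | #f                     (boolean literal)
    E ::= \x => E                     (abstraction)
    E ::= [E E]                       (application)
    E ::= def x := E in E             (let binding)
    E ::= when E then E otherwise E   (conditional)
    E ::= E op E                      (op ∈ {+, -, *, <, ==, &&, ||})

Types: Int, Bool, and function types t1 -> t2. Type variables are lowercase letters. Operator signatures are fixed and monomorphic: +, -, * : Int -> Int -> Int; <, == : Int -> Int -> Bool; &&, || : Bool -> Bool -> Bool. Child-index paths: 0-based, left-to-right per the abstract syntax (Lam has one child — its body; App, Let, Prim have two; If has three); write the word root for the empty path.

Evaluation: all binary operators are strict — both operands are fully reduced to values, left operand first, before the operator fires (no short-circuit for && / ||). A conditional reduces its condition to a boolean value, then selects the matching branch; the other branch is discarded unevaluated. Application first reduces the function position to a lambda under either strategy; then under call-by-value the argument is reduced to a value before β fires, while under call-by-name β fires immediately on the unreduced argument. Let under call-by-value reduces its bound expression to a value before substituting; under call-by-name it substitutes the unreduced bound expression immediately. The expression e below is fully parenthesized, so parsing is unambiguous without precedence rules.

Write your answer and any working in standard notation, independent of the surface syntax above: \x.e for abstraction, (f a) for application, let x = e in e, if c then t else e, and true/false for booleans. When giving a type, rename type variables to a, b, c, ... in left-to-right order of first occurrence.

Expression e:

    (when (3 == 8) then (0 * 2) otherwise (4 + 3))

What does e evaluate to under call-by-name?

Answer: 7

Trace:
step 0: (if (3 == 8) then (0 * 2) else (4 + 3))
step 1: [delta@0] (if false then (0 * 2) else (4 + 3))
step 2: [if@root] (4 + 3)
step 3: [delta@root] 7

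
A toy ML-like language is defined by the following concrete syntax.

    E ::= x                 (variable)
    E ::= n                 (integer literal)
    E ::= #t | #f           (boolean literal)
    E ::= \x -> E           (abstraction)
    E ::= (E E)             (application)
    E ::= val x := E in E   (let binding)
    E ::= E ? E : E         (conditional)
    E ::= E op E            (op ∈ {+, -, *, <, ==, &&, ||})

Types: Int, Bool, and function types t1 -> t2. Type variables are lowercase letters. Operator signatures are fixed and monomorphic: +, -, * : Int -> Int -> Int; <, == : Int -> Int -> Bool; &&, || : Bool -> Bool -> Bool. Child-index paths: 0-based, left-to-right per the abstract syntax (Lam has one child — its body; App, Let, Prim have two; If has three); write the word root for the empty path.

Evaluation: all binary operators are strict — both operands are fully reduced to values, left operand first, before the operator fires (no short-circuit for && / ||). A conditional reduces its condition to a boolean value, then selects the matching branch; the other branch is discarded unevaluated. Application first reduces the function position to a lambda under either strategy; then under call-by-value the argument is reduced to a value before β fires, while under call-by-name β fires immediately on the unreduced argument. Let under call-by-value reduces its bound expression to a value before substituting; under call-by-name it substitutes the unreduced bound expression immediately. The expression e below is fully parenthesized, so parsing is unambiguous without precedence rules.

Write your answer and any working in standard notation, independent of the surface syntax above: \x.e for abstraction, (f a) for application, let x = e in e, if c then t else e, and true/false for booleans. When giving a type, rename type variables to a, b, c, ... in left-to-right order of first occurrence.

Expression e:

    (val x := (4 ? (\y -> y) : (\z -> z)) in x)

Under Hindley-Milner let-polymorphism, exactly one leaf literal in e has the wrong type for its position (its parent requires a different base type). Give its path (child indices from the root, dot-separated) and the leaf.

Working:
  unify Int ~ Bool
  FAIL: mismatch Int ~ Bool

Answer: 0.0 : 4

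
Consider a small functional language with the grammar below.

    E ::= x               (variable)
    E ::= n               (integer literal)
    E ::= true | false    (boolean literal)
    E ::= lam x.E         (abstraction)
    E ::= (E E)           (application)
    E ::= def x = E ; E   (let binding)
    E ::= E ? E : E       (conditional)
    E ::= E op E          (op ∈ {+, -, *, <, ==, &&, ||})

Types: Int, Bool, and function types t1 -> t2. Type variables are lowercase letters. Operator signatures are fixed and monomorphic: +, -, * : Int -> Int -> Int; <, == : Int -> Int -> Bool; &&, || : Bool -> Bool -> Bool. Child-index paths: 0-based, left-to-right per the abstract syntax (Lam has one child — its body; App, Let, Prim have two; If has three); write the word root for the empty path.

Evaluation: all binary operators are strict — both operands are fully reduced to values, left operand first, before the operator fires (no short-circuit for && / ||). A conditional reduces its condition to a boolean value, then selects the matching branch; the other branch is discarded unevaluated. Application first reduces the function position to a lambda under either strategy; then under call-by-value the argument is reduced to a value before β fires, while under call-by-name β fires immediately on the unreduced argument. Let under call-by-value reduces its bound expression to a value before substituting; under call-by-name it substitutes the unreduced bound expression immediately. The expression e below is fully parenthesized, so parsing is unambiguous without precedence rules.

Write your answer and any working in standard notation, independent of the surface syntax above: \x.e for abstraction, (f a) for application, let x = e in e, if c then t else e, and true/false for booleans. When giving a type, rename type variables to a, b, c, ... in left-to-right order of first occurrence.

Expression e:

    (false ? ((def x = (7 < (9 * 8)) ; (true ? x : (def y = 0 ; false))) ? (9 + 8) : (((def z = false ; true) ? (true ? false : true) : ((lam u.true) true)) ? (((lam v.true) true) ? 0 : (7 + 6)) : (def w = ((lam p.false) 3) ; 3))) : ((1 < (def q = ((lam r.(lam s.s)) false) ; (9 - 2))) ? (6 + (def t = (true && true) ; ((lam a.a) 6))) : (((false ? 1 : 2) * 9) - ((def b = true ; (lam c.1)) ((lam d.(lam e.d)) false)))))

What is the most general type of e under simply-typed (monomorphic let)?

Answer: Int

Working:
  unify Bool ~ Bool
  unify Int ~ Int
  unify Int ~ Int
  unify Int ~ Int
  unify Int ~ Int
let x : Bool
  unify Bool ~ Bool
x : Bool
let y : Int
  unify Bool ~ Bool
  unify Bool ~ Bool
  unify Int ~ Int
  unify Int ~ Int
let z : Bool
  unify Bool ~ Bool
  unify Bool ~ Bool
  unify Bool ~ Bool
\u._ : a -> Bool
  unify a -> Bool ~ Bool -> b
  unify a ~ Bool
  unify Bool ~ b
_ _ : Bool
  unify Bool ~ Bool
  unify Bool ~ Bool
\v._ : c -> Bool
  unify c -> Bool ~ Bool -> d
  unify c ~ Bool
  unify Bool ~ d
_ _ : Bool
  unify Bool ~ Bool
  unify Int ~ Int
  unify Int ~ Int
  unify Int ~ Int
\p._ : e -> Bool
  unify e -> Bool ~ Int -> f
  unify e ~ Int
  unify Bool ~ f
_ _ : Bool
let w : Bool
  unify Int ~ Int
  unify Int ~ Int
  unify Int ~ Int
s : h
\s._ : h -> h
\r._ : g -> h -> h
  unify g -> h -> h ~ Bool -> i
  unify g ~ Bool
  unify h -> h ~ i
_ _ : h -> h
let q : h -> h
  unify Int ~ Int
  unify Int ~ Int
  unify Int ~ Int
  unify Bool ~ Bool
  unify Int ~ Int
  unify Bool ~ Bool
  unify Bool ~ Bool
let t : Bool
a : j
\a._ : j -> j
  unify j -> j ~ Int -> k
  unify j ~ Int
  unify Int ~ k
_ _ : Int
  unify Int ~ Int
  unify Bool ~ Bool
  unify Int ~ Int
  unify Int ~ Int
  unify Int ~ Int
  unify Int ~ Int
let b : Bool
\c._ : l -> Int
d : m
\e._ : n -> m
\d._ : m -> n -> m
  unify m -> n -> m ~ Bool -> o
  unify m ~ Bool
  unify n -> Bool ~ o
_ _ : n -> Bool
  unify l -> Int ~ (n -> Bool) -> p
  unify l ~ n -> Bool
  unify Int ~ p
_ _ : Int
  unify Int ~ Int
  unify Int ~ Int
  unify Int ~ Int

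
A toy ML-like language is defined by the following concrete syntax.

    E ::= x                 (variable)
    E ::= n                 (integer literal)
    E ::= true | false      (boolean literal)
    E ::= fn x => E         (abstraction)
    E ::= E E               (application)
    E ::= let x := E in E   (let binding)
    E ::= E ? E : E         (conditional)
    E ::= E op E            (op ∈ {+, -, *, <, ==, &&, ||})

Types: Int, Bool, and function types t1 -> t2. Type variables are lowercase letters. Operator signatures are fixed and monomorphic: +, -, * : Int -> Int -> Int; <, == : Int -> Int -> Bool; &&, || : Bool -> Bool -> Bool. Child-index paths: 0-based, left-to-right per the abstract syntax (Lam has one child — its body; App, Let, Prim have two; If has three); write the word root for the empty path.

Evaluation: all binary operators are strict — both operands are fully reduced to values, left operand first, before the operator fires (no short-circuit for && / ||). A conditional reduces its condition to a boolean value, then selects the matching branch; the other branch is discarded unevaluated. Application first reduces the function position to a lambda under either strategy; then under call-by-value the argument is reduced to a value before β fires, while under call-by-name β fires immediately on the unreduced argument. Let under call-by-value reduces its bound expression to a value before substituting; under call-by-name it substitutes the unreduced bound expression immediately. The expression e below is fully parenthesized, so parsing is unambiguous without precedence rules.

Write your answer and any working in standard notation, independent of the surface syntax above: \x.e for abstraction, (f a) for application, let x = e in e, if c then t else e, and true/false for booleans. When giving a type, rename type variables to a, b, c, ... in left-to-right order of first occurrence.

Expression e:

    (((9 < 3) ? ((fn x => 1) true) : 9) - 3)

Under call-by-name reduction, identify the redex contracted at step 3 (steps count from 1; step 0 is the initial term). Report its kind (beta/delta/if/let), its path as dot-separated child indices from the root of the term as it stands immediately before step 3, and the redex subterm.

Trace:
step 0: ((if (9 < 3) then ((\x.1) true) else 9) - 3)
step 1: [delta@0.0] ((if false then ((\x.1) true) else 9) - 3)
step 2: [if@0] (9 - 3)
step 3: [delta@root] 6

Answer: delta at root : (9 - 3)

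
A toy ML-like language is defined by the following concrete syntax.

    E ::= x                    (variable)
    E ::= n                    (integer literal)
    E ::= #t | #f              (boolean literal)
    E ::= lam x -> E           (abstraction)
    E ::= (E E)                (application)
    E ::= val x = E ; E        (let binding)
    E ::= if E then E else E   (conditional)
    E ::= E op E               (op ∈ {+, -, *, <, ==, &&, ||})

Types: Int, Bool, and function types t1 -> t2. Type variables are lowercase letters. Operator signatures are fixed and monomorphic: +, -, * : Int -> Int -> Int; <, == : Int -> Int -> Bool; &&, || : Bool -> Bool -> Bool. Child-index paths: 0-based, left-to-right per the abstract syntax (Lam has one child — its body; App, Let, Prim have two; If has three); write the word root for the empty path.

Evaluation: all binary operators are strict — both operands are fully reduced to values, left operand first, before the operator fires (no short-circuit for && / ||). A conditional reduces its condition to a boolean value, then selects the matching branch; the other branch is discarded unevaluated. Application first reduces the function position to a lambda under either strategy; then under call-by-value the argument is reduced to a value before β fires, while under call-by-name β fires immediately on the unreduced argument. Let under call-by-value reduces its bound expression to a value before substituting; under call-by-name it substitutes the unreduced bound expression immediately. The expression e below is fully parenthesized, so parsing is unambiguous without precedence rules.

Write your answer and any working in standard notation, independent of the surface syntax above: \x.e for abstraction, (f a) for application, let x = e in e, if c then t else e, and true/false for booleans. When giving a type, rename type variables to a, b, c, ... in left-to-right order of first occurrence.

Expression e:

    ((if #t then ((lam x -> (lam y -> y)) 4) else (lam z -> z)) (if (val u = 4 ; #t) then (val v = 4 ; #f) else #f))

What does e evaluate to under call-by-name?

Working:
step 0: ((if true then ((\x.(\y.y)) 4) else (\z.z)) (if (let u = 4 in true) then (let v = 4 in false) else false))
step 1: [if@0] (((\x.(\y.y)) 4) (if (let u = 4 in true) then (let v = 4 in false) else false))
step 2: [beta@0] ((\y.y) (if (let u = 4 in true) then (let v = 4 in false) else false))
step 3: [beta@root] (if (let u = 4 in true) then (let v = 4 in false) else false)
step 4: [let@0] (if true then (let v = 4 in false) else false)
step 5: [if@root] (let v = 4 in false)
step 6: [let@root] false

Answer: false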